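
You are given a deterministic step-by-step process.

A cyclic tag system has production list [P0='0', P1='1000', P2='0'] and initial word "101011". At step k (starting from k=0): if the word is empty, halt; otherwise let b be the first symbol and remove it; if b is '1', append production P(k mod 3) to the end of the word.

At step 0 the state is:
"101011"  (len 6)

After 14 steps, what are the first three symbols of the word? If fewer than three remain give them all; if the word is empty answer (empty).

0) "101011"  (len 6)
1) "010110"  (len 6)
2) "10110"  (len 5)
3) "01100"  (len 5)
4) "1100"  (len 4)
5) "1001000"  (len 7)
6) "0010000"  (len 7)
7) "010000"  (len 6)
8) "10000"  (len 5)
9) "00000"  (len 5)
10) "0000"  (len 4)
11) "000"  (len 3)
12) "00"  (len 2)
13) "0"  (len 1)
14) (halted — word empty)

(empty)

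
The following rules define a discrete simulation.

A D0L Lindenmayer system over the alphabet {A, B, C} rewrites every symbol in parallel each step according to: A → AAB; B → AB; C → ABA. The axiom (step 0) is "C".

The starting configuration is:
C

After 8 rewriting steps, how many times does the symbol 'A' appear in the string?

k=0  C
k=1  ABA
k=2  AABABAAB
k=3  AABAABABAABABAABAABAB
k=4  AABAABABAABAABABAABABAABAABABAABABAABAABABAABAABABAABAB
k=5  AABAABABAABAABABAABABAABAABABAABAABABAABABAABAABABAABABAAB…BABAABAABABAABAABABAABABAABAABABAABAABABAABABAABAABABAABAB  (len 144)
k=6  AABAABABAABAABABAABABAABAABABAABAABABAABABAABAABABAABABAAB…BAABABAABABAABAABABAABABAABAABABAABAABABAABABAABAABABAABAB  (len 377)
k=7  AABAABABAABAABABAABABAABAABABAABAABABAABABAABAABABAABABAAB…BAABABAABABAABAABABAABABAABAABABAABAABABAABABAABAABABAABAB  (len 987)
k=8  AABAABABAABAABABAABABAABAABABAABAABABAABABAABAABABAABABAAB…BAABABAABABAABAABABAABABAABAABABAABAABABAABABAABAABABAABAB  (len 2584)

1597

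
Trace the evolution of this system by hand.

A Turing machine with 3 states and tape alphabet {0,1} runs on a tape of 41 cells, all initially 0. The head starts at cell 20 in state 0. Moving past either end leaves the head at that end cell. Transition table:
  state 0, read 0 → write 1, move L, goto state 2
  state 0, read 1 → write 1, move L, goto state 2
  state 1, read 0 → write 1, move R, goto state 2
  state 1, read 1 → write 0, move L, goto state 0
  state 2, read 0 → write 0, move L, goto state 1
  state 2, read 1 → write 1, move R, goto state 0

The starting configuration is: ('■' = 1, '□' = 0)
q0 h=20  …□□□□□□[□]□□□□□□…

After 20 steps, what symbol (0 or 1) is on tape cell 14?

1

gen 0: q0 h=20  …□□□□□□[□]□□□□□□…
gen 1: q2 h=19  …□□□□□□[□]■□□□□□…
gen 2: q1 h=18  …□□□□□□[□]□■□□□□…
gen 3: q2 h=19  …□□□□□■[□]■□□□□□…
gen 4: q1 h=18  …□□□□□□[■]□■□□□□…
gen 5: q0 h=17  …□□□□□□[□]□□■□□□…
gen 6: q2 h=16  …□□□□□□[□]■□□■□□…
gen 7: q1 h=15  …□□□□□□[□]□■□□■□…
gen 8: q2 h=16  …□□□□□■[□]■□□■□□…
gen 9: q1 h=15  …□□□□□□[■]□■□□■□…
gen 10: q0 h=14  …□□□□□□[□]□□■□□■…
gen 11: q2 h=13  …□□□□□□[□]■□□■□□…
gen 12: q1 h=12  …□□□□□□[□]□■□□■□…
gen 13: q2 h=13  …□□□□□■[□]■□□■□□…
gen 14: q1 h=12  …□□□□□□[■]□■□□■□…
gen 15: q0 h=11  …□□□□□□[□]□□■□□■…
gen 16: q2 h=10  …□□□□□□[□]■□□■□□…
gen 17: q1 h= 9  …□□□□□□[□]□■□□■□…
gen 18: q2 h=10  …□□□□□■[□]■□□■□□…
gen 19: q1 h= 9  …□□□□□□[■]□■□□■□…
gen 20: q0 h= 8  …□□□□□□[□]□□■□□■…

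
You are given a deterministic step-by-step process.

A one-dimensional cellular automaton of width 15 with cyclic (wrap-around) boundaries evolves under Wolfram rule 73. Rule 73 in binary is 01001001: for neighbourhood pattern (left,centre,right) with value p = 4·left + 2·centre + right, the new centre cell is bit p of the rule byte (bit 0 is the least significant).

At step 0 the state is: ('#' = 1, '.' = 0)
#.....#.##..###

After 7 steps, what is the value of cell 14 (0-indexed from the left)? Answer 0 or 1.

k=0  #.....#.##..###
k=1  #.###...##..#..
k=2  ..#.#.#.##.....
k=3  #.......##.####
k=4  #.#####.##.#...
k=5  ..#...#.##...#.
k=6  #...#...##.#...
k=7  ..#...#.##...#.

0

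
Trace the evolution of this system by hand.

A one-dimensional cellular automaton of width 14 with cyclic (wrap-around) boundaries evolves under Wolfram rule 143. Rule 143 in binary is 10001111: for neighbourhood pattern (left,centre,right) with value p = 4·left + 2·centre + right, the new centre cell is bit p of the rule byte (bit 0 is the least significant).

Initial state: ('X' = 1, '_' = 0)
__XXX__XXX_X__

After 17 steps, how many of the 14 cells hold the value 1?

[0] __XXX__XXX_X__
[1] XXXX__XXX__X_X
[2] XXX__XXX__XX_X
[3] XX__XXX__XX__X
[4] X__XXX__XX__XX
[5] __XXX__XX__XXX
[6] _XXX__XX__XXX_
[7] XXX__XX__XXX__
[8] XX__XX__XXX__X
[9] X__XX__XXX__XX
[10] __XX__XXX__XXX
[11] _XX__XXX__XXX_
[12] XX__XXX__XXX__
[13] X__XXX__XXX__X
[14] __XXX__XXX__XX
[15] _XXX__XXX__XX_
[16] XXX__XXX__XX__
[17] XX__XXX__XX__X

8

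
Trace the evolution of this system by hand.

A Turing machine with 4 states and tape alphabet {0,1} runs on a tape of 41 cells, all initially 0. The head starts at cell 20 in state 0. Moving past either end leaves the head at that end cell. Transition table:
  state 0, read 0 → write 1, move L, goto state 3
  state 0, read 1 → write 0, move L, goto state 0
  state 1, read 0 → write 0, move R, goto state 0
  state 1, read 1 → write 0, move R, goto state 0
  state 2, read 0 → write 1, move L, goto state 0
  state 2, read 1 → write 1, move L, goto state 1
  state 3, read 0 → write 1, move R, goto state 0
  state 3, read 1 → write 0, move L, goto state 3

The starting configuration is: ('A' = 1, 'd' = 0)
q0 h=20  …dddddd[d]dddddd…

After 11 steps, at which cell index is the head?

15

[0] q0 h=20  …dddddd[d]dddddd…
[1] q3 h=19  …dddddd[d]Addddd…
[2] q0 h=20  …dddddA[A]dddddd…
[3] q0 h=19  …dddddd[A]dddddd…
[4] q0 h=18  …dddddd[d]dddddd…
[5] q3 h=17  …dddddd[d]Addddd…
[6] q0 h=18  …dddddA[A]dddddd…
[7] q0 h=17  …dddddd[A]dddddd…
[8] q0 h=16  …dddddd[d]dddddd…
[9] q3 h=15  …dddddd[d]Addddd…
[10] q0 h=16  …dddddA[A]dddddd…
[11] q0 h=15  …dddddd[A]dddddd…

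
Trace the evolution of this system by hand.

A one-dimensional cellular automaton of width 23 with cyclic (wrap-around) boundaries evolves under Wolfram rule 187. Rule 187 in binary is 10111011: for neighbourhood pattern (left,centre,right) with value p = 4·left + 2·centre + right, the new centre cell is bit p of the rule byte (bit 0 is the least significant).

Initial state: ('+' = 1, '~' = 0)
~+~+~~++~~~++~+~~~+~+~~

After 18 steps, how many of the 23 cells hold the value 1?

16

0) ~+~+~~++~~~++~+~~~+~+~~
1) +~+~+++~++++~+~+++~+~++
2) ~+~+++~++++~+~+++~+~+++
3) +~+++~++++~+~+++~+~+++~
4) ~+++~++++~+~+++~+~+++~+
5) +++~++++~+~+++~+~+++~+~
6) ++~++++~+~+++~+~+++~+~+
7) +~++++~+~+++~+~+++~+~++
8) ~++++~+~+++~+~+++~+~+++
9) ++++~+~+++~+~+++~+~+++~
10) +++~+~+++~+~+++~+~+++~+
11) ++~+~+++~+~+++~+~+++~++
12) +~+~+++~+~+++~+~+++~+++
13) ~+~+++~+~+++~+~+++~++++
14) +~+++~+~+++~+~+++~++++~
15) ~+++~+~+++~+~+++~++++~+
16) +++~+~+++~+~+++~++++~+~
17) ++~+~+++~+~+++~++++~+~+
18) +~+~+++~+~+++~++++~+~++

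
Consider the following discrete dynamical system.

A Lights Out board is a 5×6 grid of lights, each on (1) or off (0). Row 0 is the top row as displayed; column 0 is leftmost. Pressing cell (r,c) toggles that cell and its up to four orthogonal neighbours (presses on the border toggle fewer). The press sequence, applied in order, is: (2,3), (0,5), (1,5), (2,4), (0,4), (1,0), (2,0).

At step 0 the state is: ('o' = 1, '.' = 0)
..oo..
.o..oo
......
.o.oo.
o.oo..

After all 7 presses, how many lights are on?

gen 0: ..oo..
.o..oo
......
.o.oo.
o.oo..
gen 1: ..oo..
.o.ooo
..ooo.
.o..o.
o.oo..
gen 2: ..oooo
.o.oo.
..ooo.
.o..o.
o.oo..
gen 3: ..ooo.
.o.o.o
..oooo
.o..o.
o.oo..
gen 4: ..ooo.
.o.ooo
..o...
.o....
o.oo..
gen 5: ..o..o
.o.o.o
..o...
.o....
o.oo..
gen 6: o.o..o
o..o.o
o.o...
.o....
o.oo..
gen 7: o.o..o
...o.o
.oo...
oo....
o.oo..

12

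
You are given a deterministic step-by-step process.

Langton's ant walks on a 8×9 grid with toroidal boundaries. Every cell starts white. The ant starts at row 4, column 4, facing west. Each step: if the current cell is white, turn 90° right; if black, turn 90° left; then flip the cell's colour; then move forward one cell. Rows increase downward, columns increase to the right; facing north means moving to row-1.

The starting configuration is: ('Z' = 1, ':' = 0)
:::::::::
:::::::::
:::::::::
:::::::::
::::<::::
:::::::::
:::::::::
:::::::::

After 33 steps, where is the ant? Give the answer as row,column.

5,6

k=0  :::::::::
:::::::::
:::::::::
:::::::::
::::<::::
:::::::::
:::::::::
:::::::::
k=1  :::::::::
:::::::::
:::::::::
::::^::::
::::Z::::
:::::::::
:::::::::
:::::::::
k=2  :::::::::
:::::::::
:::::::::
::::Z>:::
::::Z::::
:::::::::
:::::::::
:::::::::
k=3  :::::::::
:::::::::
:::::::::
::::ZZ:::
::::Zv:::
:::::::::
:::::::::
:::::::::
k=4  :::::::::
:::::::::
:::::::::
::::ZZ:::
::::<Z:::
:::::::::
:::::::::
:::::::::
k=5  :::::::::
:::::::::
:::::::::
::::ZZ:::
:::::Z:::
::::v::::
:::::::::
:::::::::
k=6  :::::::::
:::::::::
:::::::::
::::ZZ:::
:::::Z:::
:::<Z::::
:::::::::
:::::::::
k=7  :::::::::
:::::::::
:::::::::
::::ZZ:::
:::^:Z:::
:::ZZ::::
:::::::::
:::::::::
k=8  :::::::::
:::::::::
:::::::::
::::ZZ:::
:::Z>Z:::
:::ZZ::::
:::::::::
:::::::::
k=9  :::::::::
:::::::::
:::::::::
::::ZZ:::
:::ZZZ:::
:::Zv::::
:::::::::
:::::::::
k=10  :::::::::
:::::::::
:::::::::
::::ZZ:::
:::ZZZ:::
:::Z:>:::
:::::::::
:::::::::
k=11  :::::::::
:::::::::
:::::::::
::::ZZ:::
:::ZZZ:::
:::Z:Z:::
:::::v:::
:::::::::
k=12  :::::::::
:::::::::
:::::::::
::::ZZ:::
:::ZZZ:::
:::Z:Z:::
::::<Z:::
:::::::::
k=13  :::::::::
:::::::::
:::::::::
::::ZZ:::
:::ZZZ:::
:::Z^Z:::
::::ZZ:::
:::::::::
k=14  :::::::::
:::::::::
:::::::::
::::ZZ:::
:::ZZZ:::
:::ZZ>:::
::::ZZ:::
:::::::::
k=15  :::::::::
:::::::::
:::::::::
::::ZZ:::
:::ZZ^:::
:::ZZ::::
::::ZZ:::
:::::::::
k=16  :::::::::
:::::::::
:::::::::
::::ZZ:::
:::Z<::::
:::ZZ::::
::::ZZ:::
:::::::::
k=17  :::::::::
:::::::::
:::::::::
::::ZZ:::
:::Z:::::
:::Zv::::
::::ZZ:::
:::::::::
k=18  :::::::::
:::::::::
:::::::::
::::ZZ:::
:::Z:::::
:::Z:>:::
::::ZZ:::
:::::::::
k=19  :::::::::
:::::::::
:::::::::
::::ZZ:::
:::Z:::::
:::Z:Z:::
::::Zv:::
:::::::::
k=20  :::::::::
:::::::::
:::::::::
::::ZZ:::
:::Z:::::
:::Z:Z:::
::::Z:>::
:::::::::
k=21  :::::::::
:::::::::
:::::::::
::::ZZ:::
:::Z:::::
:::Z:Z:::
::::Z:Z::
::::::v::
k=22  :::::::::
:::::::::
:::::::::
::::ZZ:::
:::Z:::::
:::Z:Z:::
::::Z:Z::
:::::<Z::
k=23  :::::::::
:::::::::
:::::::::
::::ZZ:::
:::Z:::::
:::Z:Z:::
::::Z^Z::
:::::ZZ::
k=24  :::::::::
:::::::::
:::::::::
::::ZZ:::
:::Z:::::
:::Z:Z:::
::::ZZ>::
:::::ZZ::
k=25  :::::::::
:::::::::
:::::::::
::::ZZ:::
:::Z:::::
:::Z:Z^::
::::ZZ:::
:::::ZZ::
k=26  :::::::::
:::::::::
:::::::::
::::ZZ:::
:::Z:::::
:::Z:ZZ>:
::::ZZ:::
:::::ZZ::
k=27  :::::::::
:::::::::
:::::::::
::::ZZ:::
:::Z:::::
:::Z:ZZZ:
::::ZZ:v:
:::::ZZ::
k=28  :::::::::
:::::::::
:::::::::
::::ZZ:::
:::Z:::::
:::Z:ZZZ:
::::ZZ<Z:
:::::ZZ::
k=29  :::::::::
:::::::::
:::::::::
::::ZZ:::
:::Z:::::
:::Z:Z^Z:
::::ZZZZ:
:::::ZZ::
k=30  :::::::::
:::::::::
:::::::::
::::ZZ:::
:::Z:::::
:::Z:<:Z:
::::ZZZZ:
:::::ZZ::
k=31  :::::::::
:::::::::
:::::::::
::::ZZ:::
:::Z:::::
:::Z:::Z:
::::ZvZZ:
:::::ZZ::
k=32  :::::::::
:::::::::
:::::::::
::::ZZ:::
:::Z:::::
:::Z:::Z:
::::Z:>Z:
:::::ZZ::
k=33  :::::::::
:::::::::
:::::::::
::::ZZ:::
:::Z:::::
:::Z::^Z:
::::Z::Z:
:::::ZZ::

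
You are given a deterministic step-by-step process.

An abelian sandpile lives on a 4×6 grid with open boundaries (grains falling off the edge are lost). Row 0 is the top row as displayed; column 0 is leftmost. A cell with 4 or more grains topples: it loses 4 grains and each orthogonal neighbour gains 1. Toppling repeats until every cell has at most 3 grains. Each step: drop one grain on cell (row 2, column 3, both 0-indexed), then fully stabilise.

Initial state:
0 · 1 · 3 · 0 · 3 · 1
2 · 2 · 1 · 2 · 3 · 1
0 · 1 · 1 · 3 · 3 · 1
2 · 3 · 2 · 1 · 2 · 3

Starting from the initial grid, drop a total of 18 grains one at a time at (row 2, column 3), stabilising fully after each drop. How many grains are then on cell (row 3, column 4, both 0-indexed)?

step 0: 0 · 1 · 3 · 0 · 3 · 1
2 · 2 · 1 · 2 · 3 · 1
0 · 1 · 1 · 3 · 3 · 1
2 · 3 · 2 · 1 · 2 · 3
step 1: 0 · 1 · 3 · 2 · 0 · 2
2 · 2 · 2 · 0 · 2 · 2
0 · 1 · 2 · 2 · 1 · 2
2 · 3 · 2 · 2 · 3 · 3
step 2: 0 · 1 · 3 · 2 · 0 · 2
2 · 2 · 2 · 0 · 2 · 2
0 · 1 · 2 · 3 · 1 · 2
2 · 3 · 2 · 2 · 3 · 3
step 3: 0 · 1 · 3 · 2 · 0 · 2
2 · 2 · 2 · 1 · 2 · 2
0 · 1 · 3 · 0 · 2 · 2
2 · 3 · 2 · 3 · 3 · 3
step 4: 0 · 1 · 3 · 2 · 0 · 2
2 · 2 · 2 · 1 · 2 · 2
0 · 1 · 3 · 1 · 2 · 2
2 · 3 · 2 · 3 · 3 · 3
step 5: 0 · 1 · 3 · 2 · 0 · 2
2 · 2 · 2 · 1 · 2 · 2
0 · 1 · 3 · 2 · 2 · 2
2 · 3 · 2 · 3 · 3 · 3
step 6: 0 · 1 · 3 · 2 · 0 · 2
2 · 2 · 2 · 1 · 2 · 2
0 · 1 · 3 · 3 · 2 · 2
2 · 3 · 2 · 3 · 3 · 3
step 7: 0 · 1 · 3 · 2 · 0 · 2
2 · 2 · 3 · 2 · 3 · 3
0 · 3 · 1 · 3 · 1 · 0
3 · 0 · 1 · 2 · 2 · 1
step 8: 0 · 1 · 3 · 2 · 0 · 2
2 · 2 · 3 · 3 · 3 · 3
0 · 3 · 2 · 0 · 2 · 0
3 · 0 · 1 · 3 · 2 · 1
step 9: 0 · 1 · 3 · 2 · 0 · 2
2 · 2 · 3 · 3 · 3 · 3
0 · 3 · 2 · 1 · 2 · 0
3 · 0 · 1 · 3 · 2 · 1
step 10: 0 · 1 · 3 · 2 · 0 · 2
2 · 2 · 3 · 3 · 3 · 3
0 · 3 · 2 · 2 · 2 · 0
3 · 0 · 1 · 3 · 2 · 1
step 11: 0 · 1 · 3 · 2 · 0 · 2
2 · 2 · 3 · 3 · 3 · 3
0 · 3 · 2 · 3 · 2 · 0
3 · 0 · 1 · 3 · 2 · 1
step 12: 0 · 3 · 2 · 1 · 2 · 3
3 · 1 · 0 · 1 · 3 · 0
1 · 1 · 3 · 1 · 2 · 2
3 · 1 · 3 · 2 · 0 · 2
step 13: 0 · 3 · 2 · 1 · 2 · 3
3 · 1 · 0 · 1 · 3 · 0
1 · 1 · 3 · 2 · 2 · 2
3 · 1 · 3 · 2 · 0 · 2
step 14: 0 · 3 · 2 · 1 · 2 · 3
3 · 1 · 0 · 1 · 3 · 0
1 · 1 · 3 · 3 · 2 · 2
3 · 1 · 3 · 2 · 0 · 2
step 15: 0 · 3 · 2 · 1 · 2 · 3
3 · 1 · 1 · 2 · 3 · 0
1 · 2 · 1 · 2 · 3 · 2
3 · 2 · 1 · 0 · 1 · 2
step 16: 0 · 3 · 2 · 1 · 2 · 3
3 · 1 · 1 · 2 · 3 · 0
1 · 2 · 1 · 3 · 3 · 2
3 · 2 · 1 · 0 · 1 · 2
step 17: 0 · 3 · 2 · 2 · 3 · 3
3 · 1 · 2 · 0 · 1 · 1
1 · 2 · 2 · 2 · 1 · 3
3 · 2 · 1 · 1 · 2 · 2
step 18: 0 · 3 · 2 · 2 · 3 · 3
3 · 1 · 2 · 0 · 1 · 1
1 · 2 · 2 · 3 · 1 · 3
3 · 2 · 1 · 1 · 2 · 2

2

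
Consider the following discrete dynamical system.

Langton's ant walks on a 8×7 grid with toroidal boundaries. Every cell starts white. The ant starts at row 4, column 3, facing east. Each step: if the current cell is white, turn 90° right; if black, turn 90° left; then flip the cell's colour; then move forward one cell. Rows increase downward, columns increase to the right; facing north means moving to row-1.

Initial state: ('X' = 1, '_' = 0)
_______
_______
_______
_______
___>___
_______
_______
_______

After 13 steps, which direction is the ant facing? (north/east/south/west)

[0] _______
_______
_______
_______
___>___
_______
_______
_______
[1] _______
_______
_______
_______
___X___
___v___
_______
_______
[2] _______
_______
_______
_______
___X___
__<X___
_______
_______
[3] _______
_______
_______
_______
__^X___
__XX___
_______
_______
[4] _______
_______
_______
_______
__X>___
__XX___
_______
_______
[5] _______
_______
_______
___^___
__X____
__XX___
_______
_______
[6] _______
_______
_______
___X>__
__X____
__XX___
_______
_______
[7] _______
_______
_______
___XX__
__X_v__
__XX___
_______
_______
[8] _______
_______
_______
___XX__
__X<X__
__XX___
_______
_______
[9] _______
_______
_______
___^X__
__XXX__
__XX___
_______
_______
[10] _______
_______
_______
__<_X__
__XXX__
__XX___
_______
_______
[11] _______
_______
__^____
__X_X__
__XXX__
__XX___
_______
_______
[12] _______
_______
__X>___
__X_X__
__XXX__
__XX___
_______
_______
[13] _______
_______
__XX___
__XvX__
__XXX__
__XX___
_______
_______

south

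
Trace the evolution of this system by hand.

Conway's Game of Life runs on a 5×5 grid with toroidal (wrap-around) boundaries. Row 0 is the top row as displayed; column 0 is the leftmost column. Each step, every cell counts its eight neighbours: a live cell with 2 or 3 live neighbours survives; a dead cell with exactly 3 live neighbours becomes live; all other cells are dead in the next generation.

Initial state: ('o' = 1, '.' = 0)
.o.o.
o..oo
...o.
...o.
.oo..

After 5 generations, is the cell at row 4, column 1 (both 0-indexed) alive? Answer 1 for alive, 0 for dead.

0

gen 0: .o.o.
o..oo
...o.
...o.
.oo..
gen 1: .o.o.
o..o.
..oo.
...o.
.o.o.
gen 2: oo.o.
.o.o.
..oo.
...oo
...oo
gen 3: oo.o.
oo.o.
.....
.....
.....
gen 4: oo...
oo...
.....
.....
.....
gen 5: oo...
oo...
.....
.....
.....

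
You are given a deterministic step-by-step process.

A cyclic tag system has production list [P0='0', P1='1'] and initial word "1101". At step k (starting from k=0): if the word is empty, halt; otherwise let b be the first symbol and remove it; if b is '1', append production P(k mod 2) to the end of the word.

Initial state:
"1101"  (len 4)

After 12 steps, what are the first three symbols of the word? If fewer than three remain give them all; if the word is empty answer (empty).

gen 0: "1101"  (len 4)
gen 1: "1010"  (len 4)
gen 2: "0101"  (len 4)
gen 3: "101"  (len 3)
gen 4: "011"  (len 3)
gen 5: "11"  (len 2)
gen 6: "11"  (len 2)
gen 7: "10"  (len 2)
gen 8: "01"  (len 2)
gen 9: "1"  (len 1)
gen 10: "1"  (len 1)
gen 11: "0"  (len 1)
gen 12: (halted — word empty)

(empty)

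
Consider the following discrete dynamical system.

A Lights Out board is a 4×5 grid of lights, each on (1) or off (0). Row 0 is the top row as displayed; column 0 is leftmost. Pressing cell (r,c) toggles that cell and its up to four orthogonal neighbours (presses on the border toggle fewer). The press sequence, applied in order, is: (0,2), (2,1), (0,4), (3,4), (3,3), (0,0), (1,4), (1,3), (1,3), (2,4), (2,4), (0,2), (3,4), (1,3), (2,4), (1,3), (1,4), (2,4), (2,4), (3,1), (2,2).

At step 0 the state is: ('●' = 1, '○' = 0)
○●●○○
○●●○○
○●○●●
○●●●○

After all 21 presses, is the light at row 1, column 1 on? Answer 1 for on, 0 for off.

0

step 0: ○●●○○
○●●○○
○●○●●
○●●●○
step 1: ○○○●○
○●○○○
○●○●●
○●●●○
step 2: ○○○●○
○○○○○
●○●●●
○○●●○
step 3: ○○○○●
○○○○●
●○●●●
○○●●○
step 4: ○○○○●
○○○○●
●○●●○
○○●○●
step 5: ○○○○●
○○○○●
●○●○○
○○○●○
step 6: ●●○○●
●○○○●
●○●○○
○○○●○
step 7: ●●○○○
●○○●○
●○●○●
○○○●○
step 8: ●●○●○
●○●○●
●○●●●
○○○●○
step 9: ●●○○○
●○○●○
●○●○●
○○○●○
step 10: ●●○○○
●○○●●
●○●●○
○○○●●
step 11: ●●○○○
●○○●○
●○●○●
○○○●○
step 12: ●○●●○
●○●●○
●○●○●
○○○●○
step 13: ●○●●○
●○●●○
●○●○○
○○○○●
step 14: ●○●○○
●○○○●
●○●●○
○○○○●
step 15: ●○●○○
●○○○○
●○●○●
○○○○○
step 16: ●○●●○
●○●●●
●○●●●
○○○○○
step 17: ●○●●●
●○●○○
●○●●○
○○○○○
step 18: ●○●●●
●○●○●
●○●○●
○○○○●
step 19: ●○●●●
●○●○○
●○●●○
○○○○○
step 20: ●○●●●
●○●○○
●●●●○
●●●○○
step 21: ●○●●●
●○○○○
●○○○○
●●○○○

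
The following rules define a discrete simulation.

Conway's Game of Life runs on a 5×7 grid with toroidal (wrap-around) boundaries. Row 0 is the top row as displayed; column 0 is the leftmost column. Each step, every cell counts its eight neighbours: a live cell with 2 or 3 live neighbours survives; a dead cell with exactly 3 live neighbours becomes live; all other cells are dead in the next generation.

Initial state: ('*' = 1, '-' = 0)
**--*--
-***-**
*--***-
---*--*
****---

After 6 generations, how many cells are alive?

11

gen 0: **--*--
-***-**
*--***-
---*--*
****---
gen 1: ----**-
-------
**-----
-----**
---**-*
gen 2: ---***-
-------
*-----*
----***
---*--*
gen 3: ---***-
----***
*-----*
----*--
---*--*
gen 4: ---*---
*--*---
*---*-*
*----**
---*---
gen 5: --***--
*--**-*
-*--*--
*---**-
----*-*
gen 6: *-*---*
**-----
-*-----
*--**-*
------*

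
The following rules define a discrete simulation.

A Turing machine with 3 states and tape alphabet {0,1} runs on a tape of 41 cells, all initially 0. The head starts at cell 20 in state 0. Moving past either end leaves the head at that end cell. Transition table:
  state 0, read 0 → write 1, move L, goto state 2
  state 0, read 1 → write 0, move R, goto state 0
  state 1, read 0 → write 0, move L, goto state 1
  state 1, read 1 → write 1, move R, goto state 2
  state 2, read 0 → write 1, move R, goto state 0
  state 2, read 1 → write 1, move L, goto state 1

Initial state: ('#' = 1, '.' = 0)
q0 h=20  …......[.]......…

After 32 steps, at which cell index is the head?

30

[0] q0 h=20  …......[.]......…
[1] q2 h=19  …......[.]#.....…
[2] q0 h=20  ….....#[#]......…
[3] q0 h=21  …....#.[.]......…
[4] q2 h=20  ….....#[.]#.....…
[5] q0 h=21  …....##[#]......…
[6] q0 h=22  …...##.[.]......…
[7] q2 h=21  …....##[.]#.....…
[8] q0 h=22  …...###[#]......…
[9] q0 h=23  …..###.[.]......…
[10] q2 h=22  …...###[.]#.....…
[11] q0 h=23  …..####[#]......…
[12] q0 h=24  ….####.[.]......…
[13] q2 h=23  …..####[.]#.....…
[14] q0 h=24  ….#####[#]......…
[15] q0 h=25  …#####.[.]......…
[16] q2 h=24  ….#####[.]#.....…
[17] q0 h=25  …######[#]......…
[18] q0 h=26  …#####.[.]......…
[19] q2 h=25  …######[.]#.....…
[20] q0 h=26  …######[#]......…
[21] q0 h=27  …#####.[.]......…
[22] q2 h=26  …######[.]#.....…
[23] q0 h=27  …######[#]......…
[24] q0 h=28  …#####.[.]......…
[25] q2 h=27  …######[.]#.....…
[26] q0 h=28  …######[#]......…
[27] q0 h=29  …#####.[.]......…
[28] q2 h=28  …######[.]#.....…
[29] q0 h=29  …######[#]......…
[30] q0 h=30  …#####.[.]......…
[31] q2 h=29  …######[.]#.....…
[32] q0 h=30  …######[#]......…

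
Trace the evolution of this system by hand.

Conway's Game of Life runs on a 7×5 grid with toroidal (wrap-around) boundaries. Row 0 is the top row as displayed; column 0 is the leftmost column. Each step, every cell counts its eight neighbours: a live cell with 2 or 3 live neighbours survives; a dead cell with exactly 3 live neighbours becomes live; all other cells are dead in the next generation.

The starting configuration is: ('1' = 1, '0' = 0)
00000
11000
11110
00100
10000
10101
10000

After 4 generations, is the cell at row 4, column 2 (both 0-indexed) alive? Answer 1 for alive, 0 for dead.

gen 0: 00000
11000
11110
00100
10000
10101
10000
gen 1: 11000
10001
10011
10111
10011
10001
11001
gen 2: 00000
00010
00100
00100
00100
00000
00000
gen 3: 00000
00000
00110
01110
00000
00000
00000
gen 4: 00000
00000
01010
01010
00100
00000
00000

1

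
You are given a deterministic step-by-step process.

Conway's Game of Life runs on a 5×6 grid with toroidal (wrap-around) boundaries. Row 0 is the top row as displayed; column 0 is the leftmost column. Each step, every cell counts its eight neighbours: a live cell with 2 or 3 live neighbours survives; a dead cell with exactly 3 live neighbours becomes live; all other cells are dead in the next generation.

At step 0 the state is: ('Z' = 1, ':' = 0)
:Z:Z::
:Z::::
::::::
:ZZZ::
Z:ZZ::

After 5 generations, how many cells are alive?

2

k=0  :Z:Z::
:Z::::
::::::
:ZZZ::
Z:ZZ::
k=1  ZZ:Z::
::Z:::
:Z::::
:Z:Z::
Z:::Z:
k=2  ZZZZ:Z
Z:Z:::
:Z::::
ZZZ:::
Z::ZZZ
k=3  ::::::
:::Z:Z
::::::
::ZZZ:
::::::
k=4  ::::::
::::::
::Z:::
:::Z::
:::Z::
k=5  ::::::
::::::
::::::
::ZZ::
::::::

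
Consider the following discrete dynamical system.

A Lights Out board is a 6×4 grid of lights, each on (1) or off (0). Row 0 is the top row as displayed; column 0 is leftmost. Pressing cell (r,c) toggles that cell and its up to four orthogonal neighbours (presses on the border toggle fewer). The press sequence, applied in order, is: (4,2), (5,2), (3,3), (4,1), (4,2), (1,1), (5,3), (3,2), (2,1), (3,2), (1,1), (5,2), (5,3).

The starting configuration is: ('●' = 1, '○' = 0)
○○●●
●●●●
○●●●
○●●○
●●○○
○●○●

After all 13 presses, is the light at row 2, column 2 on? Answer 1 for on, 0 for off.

0) ○○●●
●●●●
○●●●
○●●○
●●○○
○●○●
1) ○○●●
●●●●
○●●●
○●○○
●○●●
○●●●
2) ○○●●
●●●●
○●●●
○●○○
●○○●
○○○○
3) ○○●●
●●●●
○●●○
○●●●
●○○○
○○○○
4) ○○●●
●●●●
○●●○
○○●●
○●●○
○●○○
5) ○○●●
●●●●
○●●○
○○○●
○○○●
○●●○
6) ○●●●
○○○●
○○●○
○○○●
○○○●
○●●○
7) ○●●●
○○○●
○○●○
○○○●
○○○○
○●○●
8) ○●●●
○○○●
○○○○
○●●○
○○●○
○●○●
9) ○●●●
○●○●
●●●○
○○●○
○○●○
○●○●
10) ○●●●
○●○●
●●○○
○●○●
○○○○
○●○●
11) ○○●●
●○●●
●○○○
○●○●
○○○○
○●○●
12) ○○●●
●○●●
●○○○
○●○●
○○●○
○○●○
13) ○○●●
●○●●
●○○○
○●○●
○○●●
○○○●

0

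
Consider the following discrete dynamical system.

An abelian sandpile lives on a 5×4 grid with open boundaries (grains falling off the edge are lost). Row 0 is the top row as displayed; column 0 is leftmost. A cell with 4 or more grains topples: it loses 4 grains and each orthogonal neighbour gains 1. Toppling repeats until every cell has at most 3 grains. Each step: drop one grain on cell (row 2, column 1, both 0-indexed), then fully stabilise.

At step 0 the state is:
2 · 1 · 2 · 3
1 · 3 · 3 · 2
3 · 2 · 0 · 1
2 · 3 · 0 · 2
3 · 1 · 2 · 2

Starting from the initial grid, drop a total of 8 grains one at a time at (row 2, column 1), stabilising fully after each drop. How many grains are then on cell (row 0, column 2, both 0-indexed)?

gen 0: 2 · 1 · 2 · 3
1 · 3 · 3 · 2
3 · 2 · 0 · 1
2 · 3 · 0 · 2
3 · 1 · 2 · 2
gen 1: 2 · 1 · 2 · 3
1 · 3 · 3 · 2
3 · 3 · 0 · 1
2 · 3 · 0 · 2
3 · 1 · 2 · 2
gen 2: 2 · 2 · 3 · 3
3 · 1 · 0 · 3
1 · 3 · 2 · 1
1 · 1 · 1 · 2
0 · 3 · 2 · 2
gen 3: 2 · 2 · 3 · 3
3 · 2 · 0 · 3
2 · 0 · 3 · 1
1 · 2 · 1 · 2
0 · 3 · 2 · 2
gen 4: 2 · 2 · 3 · 3
3 · 2 · 0 · 3
2 · 1 · 3 · 1
1 · 2 · 1 · 2
0 · 3 · 2 · 2
gen 5: 2 · 2 · 3 · 3
3 · 2 · 0 · 3
2 · 2 · 3 · 1
1 · 2 · 1 · 2
0 · 3 · 2 · 2
gen 6: 2 · 2 · 3 · 3
3 · 2 · 0 · 3
2 · 3 · 3 · 1
1 · 2 · 1 · 2
0 · 3 · 2 · 2
gen 7: 2 · 2 · 3 · 3
3 · 3 · 1 · 3
3 · 1 · 0 · 2
1 · 3 · 2 · 2
0 · 3 · 2 · 2
gen 8: 2 · 2 · 3 · 3
3 · 3 · 1 · 3
3 · 2 · 0 · 2
1 · 3 · 2 · 2
0 · 3 · 2 · 2

3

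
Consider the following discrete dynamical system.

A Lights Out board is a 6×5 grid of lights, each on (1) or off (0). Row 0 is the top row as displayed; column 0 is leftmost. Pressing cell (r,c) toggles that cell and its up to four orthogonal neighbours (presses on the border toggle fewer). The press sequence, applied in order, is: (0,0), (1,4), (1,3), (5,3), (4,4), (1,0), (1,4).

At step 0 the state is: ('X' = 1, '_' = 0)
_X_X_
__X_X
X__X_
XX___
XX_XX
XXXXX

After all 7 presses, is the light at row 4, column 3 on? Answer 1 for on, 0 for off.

[0] _X_X_
__X_X
X__X_
XX___
XX_XX
XXXXX
[1] X__X_
X_X_X
X__X_
XX___
XX_XX
XXXXX
[2] X__XX
X_XX_
X__XX
XX___
XX_XX
XXXXX
[3] X___X
X___X
X___X
XX___
XX_XX
XXXXX
[4] X___X
X___X
X___X
XX___
XX__X
XX___
[5] X___X
X___X
X___X
XX__X
XX_X_
XX__X
[6] ____X
_X__X
____X
XX__X
XX_X_
XX__X
[7] _____
_X_X_
_____
XX__X
XX_X_
XX__X

1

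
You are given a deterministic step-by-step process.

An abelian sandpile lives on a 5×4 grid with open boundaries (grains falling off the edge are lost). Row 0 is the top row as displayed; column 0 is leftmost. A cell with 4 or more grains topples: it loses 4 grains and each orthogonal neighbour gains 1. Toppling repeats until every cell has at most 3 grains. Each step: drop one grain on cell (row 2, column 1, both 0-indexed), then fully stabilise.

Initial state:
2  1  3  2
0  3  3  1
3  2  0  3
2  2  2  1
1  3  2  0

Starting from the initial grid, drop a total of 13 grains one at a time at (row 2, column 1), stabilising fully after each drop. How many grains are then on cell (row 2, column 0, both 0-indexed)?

gen 0: 2  1  3  2
0  3  3  1
3  2  0  3
2  2  2  1
1  3  2  0
gen 1: 2  1  3  2
0  3  3  1
3  3  0  3
2  2  2  1
1  3  2  0
gen 2: 2  3  0  3
2  1  1  2
0  2  2  3
3  3  2  1
1  3  2  0
gen 3: 2  3  0  3
2  1  1  2
0  3  2  3
3  3  2  1
1  3  2  0
gen 4: 2  3  0  3
2  2  1  2
2  1  3  3
0  2  3  1
3  0  3  0
gen 5: 2  3  0  3
2  2  1  2
2  2  3  3
0  2  3  1
3  0  3  0
gen 6: 2  3  0  3
2  2  1  2
2  3  3  3
0  2  3  1
3  0  3  0
gen 7: 2  3  0  3
2  3  2  3
3  2  2  0
1  0  2  3
3  2  0  1
gen 8: 2  3  0  3
2  3  2  3
3  3  2  0
1  0  2  3
3  2  0  1
gen 9: 0  1  1  3
1  2  3  3
1  2  3  0
2  1  2  3
3  2  0  1
gen 10: 0  1  1  3
1  2  3  3
1  3  3  0
2  1  2  3
3  2  0  1
gen 11: 0  2  3  0
2  0  2  1
2  2  1  2
2  2  3  3
3  2  0  1
gen 12: 0  2  3  0
2  0  2  1
2  3  1  2
2  2  3  3
3  2  0  1
gen 13: 0  2  3  0
2  1  2  1
3  0  2  2
2  3  3  3
3  2  0  1

3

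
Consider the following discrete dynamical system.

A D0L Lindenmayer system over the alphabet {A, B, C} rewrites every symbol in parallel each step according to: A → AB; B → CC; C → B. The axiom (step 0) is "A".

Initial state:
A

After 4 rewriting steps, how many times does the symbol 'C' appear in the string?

k=0  A
k=1  AB
k=2  ABCC
k=3  ABCCBB
k=4  ABCCBBCCCC

6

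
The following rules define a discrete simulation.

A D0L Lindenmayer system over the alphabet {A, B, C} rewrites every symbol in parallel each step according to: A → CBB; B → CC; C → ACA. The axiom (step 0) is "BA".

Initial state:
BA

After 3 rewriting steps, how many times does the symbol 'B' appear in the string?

12

step 0: BA
step 1: CCCBB
step 2: ACAACAACACCCC
step 3: CBBACACBBCBBACACBBCBBACACBBACAACAACAACA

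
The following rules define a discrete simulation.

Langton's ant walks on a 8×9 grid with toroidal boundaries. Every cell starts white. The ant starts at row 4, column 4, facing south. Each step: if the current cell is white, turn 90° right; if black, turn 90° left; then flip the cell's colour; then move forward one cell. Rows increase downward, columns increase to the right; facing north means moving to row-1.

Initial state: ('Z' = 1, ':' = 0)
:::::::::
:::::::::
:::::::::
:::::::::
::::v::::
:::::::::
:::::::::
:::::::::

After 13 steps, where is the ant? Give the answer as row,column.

gen 0: :::::::::
:::::::::
:::::::::
:::::::::
::::v::::
:::::::::
:::::::::
:::::::::
gen 1: :::::::::
:::::::::
:::::::::
:::::::::
:::<Z::::
:::::::::
:::::::::
:::::::::
gen 2: :::::::::
:::::::::
:::::::::
:::^:::::
:::ZZ::::
:::::::::
:::::::::
:::::::::
gen 3: :::::::::
:::::::::
:::::::::
:::Z>::::
:::ZZ::::
:::::::::
:::::::::
:::::::::
gen 4: :::::::::
:::::::::
:::::::::
:::ZZ::::
:::Zv::::
:::::::::
:::::::::
:::::::::
gen 5: :::::::::
:::::::::
:::::::::
:::ZZ::::
:::Z:>:::
:::::::::
:::::::::
:::::::::
gen 6: :::::::::
:::::::::
:::::::::
:::ZZ::::
:::Z:Z:::
:::::v:::
:::::::::
:::::::::
gen 7: :::::::::
:::::::::
:::::::::
:::ZZ::::
:::Z:Z:::
::::<Z:::
:::::::::
:::::::::
gen 8: :::::::::
:::::::::
:::::::::
:::ZZ::::
:::Z^Z:::
::::ZZ:::
:::::::::
:::::::::
gen 9: :::::::::
:::::::::
:::::::::
:::ZZ::::
:::ZZ>:::
::::ZZ:::
:::::::::
:::::::::
gen 10: :::::::::
:::::::::
:::::::::
:::ZZ^:::
:::ZZ::::
::::ZZ:::
:::::::::
:::::::::
gen 11: :::::::::
:::::::::
:::::::::
:::ZZZ>::
:::ZZ::::
::::ZZ:::
:::::::::
:::::::::
gen 12: :::::::::
:::::::::
:::::::::
:::ZZZZ::
:::ZZ:v::
::::ZZ:::
:::::::::
:::::::::
gen 13: :::::::::
:::::::::
:::::::::
:::ZZZZ::
:::ZZ<Z::
::::ZZ:::
:::::::::
:::::::::

4,5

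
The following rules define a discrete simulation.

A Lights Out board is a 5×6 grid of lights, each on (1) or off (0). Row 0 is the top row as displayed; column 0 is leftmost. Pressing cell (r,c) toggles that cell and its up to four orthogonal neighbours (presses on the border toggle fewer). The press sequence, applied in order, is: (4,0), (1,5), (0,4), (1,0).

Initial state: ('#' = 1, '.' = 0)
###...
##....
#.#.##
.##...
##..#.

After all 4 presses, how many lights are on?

step 0: ###...
##....
#.#.##
.##...
##..#.
step 1: ###...
##....
#.#.##
###...
....#.
step 2: ###..#
##..##
#.#.#.
###...
....#.
step 3: #####.
##...#
#.#.#.
###...
....#.
step 4: .####.
.....#
..#.#.
###...
....#.

11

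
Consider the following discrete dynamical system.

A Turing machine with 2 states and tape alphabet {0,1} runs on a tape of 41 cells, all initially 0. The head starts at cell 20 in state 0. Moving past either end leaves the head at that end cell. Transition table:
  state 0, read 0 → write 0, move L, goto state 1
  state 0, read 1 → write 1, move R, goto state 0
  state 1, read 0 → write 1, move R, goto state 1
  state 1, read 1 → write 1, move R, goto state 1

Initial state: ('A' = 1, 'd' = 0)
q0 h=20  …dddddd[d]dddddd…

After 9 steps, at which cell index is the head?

t=0: q0 h=20  …dddddd[d]dddddd…
t=1: q1 h=19  …dddddd[d]dddddd…
t=2: q1 h=20  …dddddA[d]dddddd…
t=3: q1 h=21  …ddddAA[d]dddddd…
t=4: q1 h=22  …dddAAA[d]dddddd…
t=5: q1 h=23  …ddAAAA[d]dddddd…
t=6: q1 h=24  …dAAAAA[d]dddddd…
t=7: q1 h=25  …AAAAAA[d]dddddd…
t=8: q1 h=26  …AAAAAA[d]dddddd…
t=9: q1 h=27  …AAAAAA[d]dddddd…

27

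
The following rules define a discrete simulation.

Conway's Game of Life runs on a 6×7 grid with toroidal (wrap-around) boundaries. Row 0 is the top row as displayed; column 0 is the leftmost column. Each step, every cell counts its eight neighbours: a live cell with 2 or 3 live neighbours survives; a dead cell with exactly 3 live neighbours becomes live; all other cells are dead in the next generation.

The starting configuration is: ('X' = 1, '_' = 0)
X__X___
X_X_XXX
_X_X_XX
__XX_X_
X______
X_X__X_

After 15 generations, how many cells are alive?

t=0: X__X___
X_X_XXX
_X_X_XX
__XX_X_
X______
X_X__X_
t=1: X_XX___
__X____
_X_____
XXXX_X_
__XXX__
X______
t=2: __XX___
__XX___
X__X___
X______
X___X_X
____X__
t=3: __X_X__
_X__X__
_XXX___
XX_____
X____XX
____XX_
t=4: ____X__
_X__X__
___X___
_______
XX__XX_
___XX__
t=5: ____XX_
___XX__
_______
____X__
___XXX_
___X___
t=6: _____X_
___XXX_
___XX__
___XXX_
___X_X_
___X___
t=7: ___X_X_
___X_X_
__X____
__X__X_
__XX_X_
_______
t=8: _______
__XX___
__XXX__
_XX_X__
__XXX__
__XX___
t=9: _______
__X_X__
____X__
_X___X_
____X__
__X_X__
t=10: _______
___X___
___XXX_
____XX_
___XXX_
___X___
t=11: _______
___X___
___X_X_
______X
___X_X_
___X___
t=12: _______
____X__
____X__
_____XX
____X__
____X__
t=13: _______
_______
____X__
____XX_
____X__
_______
t=14: _______
_______
____XX_
___XXX_
____XX_
_______
t=15: _______
_______
___X_X_
___X__X
___X_X_
_______

6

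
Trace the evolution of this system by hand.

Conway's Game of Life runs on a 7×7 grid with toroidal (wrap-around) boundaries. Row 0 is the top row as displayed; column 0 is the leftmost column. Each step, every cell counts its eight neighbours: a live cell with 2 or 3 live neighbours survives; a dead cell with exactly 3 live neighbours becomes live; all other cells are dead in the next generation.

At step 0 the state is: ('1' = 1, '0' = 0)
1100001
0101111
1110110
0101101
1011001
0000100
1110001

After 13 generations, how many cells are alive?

0) 1100001
0101111
1110110
0101101
1011001
0000100
1110001
1) 0001100
0001000
0000000
0000000
1110001
0000010
0010011
2) 0011110
0001100
0000000
1100000
1100001
0010010
0001011
3) 0010001
0010010
0000000
0100001
0010001
0110110
0000001
4) 0000011
0000000
0000000
1000000
0011001
1111011
1111001
5) 0110011
0000000
0000000
0000000
0001110
0000010
0001000
6) 0010000
0000000
0000000
0000100
0000110
0001010
0010111
7) 0001010
0000000
0000000
0000110
0001010
0001000
0010111
8) 0001011
0000000
0000000
0000110
0001010
0011001
0010011
9) 0000111
0000000
0000000
0000110
0011011
0011001
1010000
10) 0000011
0000010
0000000
0001111
0010001
1000111
1110100
11) 1100111
0000011
0000001
0001111
0000000
0010100
0101100
12) 0111000
0000100
1000000
0000111
0000000
0010100
0100001
13) 1111000
0111000
0000101
0000011
0001100
0000000
1100000

15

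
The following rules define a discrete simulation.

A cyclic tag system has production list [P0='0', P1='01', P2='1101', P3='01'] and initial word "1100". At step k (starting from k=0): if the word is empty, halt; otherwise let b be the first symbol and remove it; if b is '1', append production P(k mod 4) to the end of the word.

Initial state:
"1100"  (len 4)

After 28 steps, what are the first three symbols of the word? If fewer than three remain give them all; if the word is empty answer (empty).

101

gen 0: "1100"  (len 4)
gen 1: "1000"  (len 4)
gen 2: "00001"  (len 5)
gen 3: "0001"  (len 4)
gen 4: "001"  (len 3)
gen 5: "01"  (len 2)
gen 6: "1"  (len 1)
gen 7: "1101"  (len 4)
gen 8: "10101"  (len 5)
gen 9: "01010"  (len 5)
gen 10: "1010"  (len 4)
gen 11: "0101101"  (len 7)
gen 12: "101101"  (len 6)
gen 13: "011010"  (len 6)
gen 14: "11010"  (len 5)
gen 15: "10101101"  (len 8)
gen 16: "010110101"  (len 9)
gen 17: "10110101"  (len 8)
gen 18: "011010101"  (len 9)
gen 19: "11010101"  (len 8)
gen 20: "101010101"  (len 9)
gen 21: "010101010"  (len 9)
gen 22: "10101010"  (len 8)
gen 23: "01010101101"  (len 11)
gen 24: "1010101101"  (len 10)
gen 25: "0101011010"  (len 10)
gen 26: "101011010"  (len 9)
gen 27: "010110101101"  (len 12)
gen 28: "10110101101"  (len 11)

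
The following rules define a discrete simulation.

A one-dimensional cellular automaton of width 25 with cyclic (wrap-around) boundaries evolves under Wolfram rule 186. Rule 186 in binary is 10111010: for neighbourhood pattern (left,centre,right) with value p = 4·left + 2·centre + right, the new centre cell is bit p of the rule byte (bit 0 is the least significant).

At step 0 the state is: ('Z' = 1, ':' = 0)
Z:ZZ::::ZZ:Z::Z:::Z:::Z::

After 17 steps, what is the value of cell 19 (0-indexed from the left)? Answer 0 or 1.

1

gen 0: Z:ZZ::::ZZ:Z::Z:::Z:::Z::
gen 1: :ZZ:Z::ZZ:Z:ZZ:Z:Z:Z:Z:ZZ
gen 2: ZZ:Z:ZZZ:Z:ZZ:Z:Z:Z:Z:ZZ:
gen 3: Z:Z:ZZZ:Z:ZZ:Z:Z:Z:Z:ZZ:Z
gen 4: :Z:ZZZ:Z:ZZ:Z:Z:Z:Z:ZZ:ZZ
gen 5: Z:ZZZ:Z:ZZ:Z:Z:Z:Z:ZZ:ZZ:
gen 6: :ZZZ:Z:ZZ:Z:Z:Z:Z:ZZ:ZZ:Z
gen 7: ZZZ:Z:ZZ:Z:Z:Z:Z:ZZ:ZZ:Z:
gen 8: ZZ:Z:ZZ:Z:Z:Z:Z:ZZ:ZZ:Z:Z
gen 9: Z:Z:ZZ:Z:Z:Z:Z:ZZ:ZZ:Z:ZZ
gen 10: :Z:ZZ:Z:Z:Z:Z:ZZ:ZZ:Z:ZZZ
gen 11: Z:ZZ:Z:Z:Z:Z:ZZ:ZZ:Z:ZZZ:
gen 12: :ZZ:Z:Z:Z:Z:ZZ:ZZ:Z:ZZZ:Z
gen 13: ZZ:Z:Z:Z:Z:ZZ:ZZ:Z:ZZZ:Z:
gen 14: Z:Z:Z:Z:Z:ZZ:ZZ:Z:ZZZ:Z:Z
gen 15: :Z:Z:Z:Z:ZZ:ZZ:Z:ZZZ:Z:ZZ
gen 16: Z:Z:Z:Z:ZZ:ZZ:Z:ZZZ:Z:ZZ:
gen 17: :Z:Z:Z:ZZ:ZZ:Z:ZZZ:Z:ZZ:Z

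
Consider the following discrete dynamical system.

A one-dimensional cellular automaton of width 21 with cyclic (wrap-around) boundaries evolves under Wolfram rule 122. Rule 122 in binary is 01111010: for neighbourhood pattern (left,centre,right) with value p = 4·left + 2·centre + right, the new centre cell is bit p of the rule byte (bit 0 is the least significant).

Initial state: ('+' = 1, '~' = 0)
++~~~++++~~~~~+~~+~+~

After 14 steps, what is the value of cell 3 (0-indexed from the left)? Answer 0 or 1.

t=0: ++~~~++++~~~~~+~~+~+~
t=1: +++~++~~++~~~+~++~+~+
t=2: ~~+++++++++~+~++++~++
t=3: +++~~~~~~~++~++~~++++
t=4: ~~++~~~~~+++++++++~~~
t=5: ~++++~~~++~~~~~~~++~~
t=6: ++~~++~++++~~~~~++++~
t=7: ++++++++~~++~~~++~~++
t=8: ~~~~~~~++++++~++++++~
t=9: ~~~~~~++~~~~+++~~~~++
t=10: +~~~~++++~~++~++~~+++
t=11: ++~~++~~+++++++++++~~
t=12: +++++++++~~~~~~~~~+++
t=13: ~~~~~~~~++~~~~~~~++~~
t=14: ~~~~~~~++++~~~~~++++~

0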